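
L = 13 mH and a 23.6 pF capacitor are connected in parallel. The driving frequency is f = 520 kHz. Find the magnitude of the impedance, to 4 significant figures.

ω = 2πf = 3.267e+06 rad/s
X_L = ωL = 42470 Ω
X_C = 1/(ωC) = 12970 Ω
Parallel: admittances add. Y = 1/(jωL) + jωC
Y = (0 + j5.356e-05) S
|Y| = 5.356e-05 S → |Z| = 1/|Y| = 18670 Ω, ∠Z = −∠Y = -90.00°

18670 Ω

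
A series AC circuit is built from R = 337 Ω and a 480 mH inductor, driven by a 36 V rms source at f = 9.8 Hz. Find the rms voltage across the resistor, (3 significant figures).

ω = 2πf = 61.58 rad/s
X_L = ωL = 29.6 Ω
Z = 337 + j29.6 Ω
|Z| = √(337² + 29.6²) = 338 Ω
I = V/|Z| = 106 mA
V_R = I·|Z_R| = 0.106 × 337 = 35.9 V

35.9 V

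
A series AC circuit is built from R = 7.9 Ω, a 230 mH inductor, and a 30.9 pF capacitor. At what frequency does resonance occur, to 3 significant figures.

59.7 kHz

ω₀ = 1/√(LC) = 1/√(0.23 × 3.09e-11) = 375100 rad/s
f₀ = ω₀/(2π) = 59.7 kHz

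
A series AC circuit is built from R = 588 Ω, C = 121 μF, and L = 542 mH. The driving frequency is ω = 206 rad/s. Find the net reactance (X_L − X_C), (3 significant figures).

X_L = ωL = 112 Ω
X_C = 1/(ωC) = 40.1 Ω
X = 112 − 40.1 = 71.5 Ω

71.5 Ω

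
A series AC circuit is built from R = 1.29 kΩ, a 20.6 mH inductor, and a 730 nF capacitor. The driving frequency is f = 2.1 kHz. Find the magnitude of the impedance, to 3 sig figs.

1300 Ω

ω = 2πf = 13190 rad/s
X_L = ωL = 272 Ω
X_C = 1/(ωC) = 104 Ω
Net reactance X = X_L − X_C = 168 Ω
Z = 1290 + j168 Ω
|Z| = √(1290² + 168²) = 1300 Ω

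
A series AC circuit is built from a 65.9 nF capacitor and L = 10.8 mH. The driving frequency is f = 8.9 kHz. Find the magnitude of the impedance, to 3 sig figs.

333 Ω

ω = 2πf = 55920 rad/s
X_L = ωL = 604 Ω
X_C = 1/(ωC) = 271 Ω
Net reactance X = X_L − X_C = 333 Ω
Z = j333 Ω
|Z| = √(0² + 333²) = 333 Ω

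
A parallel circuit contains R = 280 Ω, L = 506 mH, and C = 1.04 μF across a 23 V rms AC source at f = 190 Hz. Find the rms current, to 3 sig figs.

82.7 mA

ω = 2πf = 1194 rad/s
X_L = ωL = 604 Ω
X_C = 1/(ωC) = 805 Ω
Parallel: admittances add. Y = 1/R + 1/(jωL) + jωC
Y = (0.00357 − j0.000414) S
|Y| = 0.00360 S → |Z| = 1/|Y| = 278 Ω, ∠Z = −∠Y = 6.61°
I = V/|Z| = 23/278 = 82.7 mA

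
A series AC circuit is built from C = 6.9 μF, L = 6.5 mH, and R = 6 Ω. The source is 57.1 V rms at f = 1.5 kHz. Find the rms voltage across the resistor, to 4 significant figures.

7.404 V

ω = 2πf = 9425 rad/s
X_L = ωL = 61.26 Ω
X_C = 1/(ωC) = 15.38 Ω
Net reactance X = X_L − X_C = 45.88 Ω
Z = 6.000 + j45.88 Ω
|Z| = √(6.000² + 45.88²) = 46.27 Ω
I = V/|Z| = 1.234 A
V_R = I·|Z_R| = 1.234 × 6.000 = 7.404 V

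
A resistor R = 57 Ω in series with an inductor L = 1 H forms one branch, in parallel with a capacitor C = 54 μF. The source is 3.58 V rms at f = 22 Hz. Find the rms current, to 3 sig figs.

ω = 2πf = 138.2 rad/s
X_L = ωL = 138 Ω
X_C = 1/(ωC) = 134 Ω
Branch 1 (R+jX_L): Z₁ = 57.0 + j138 Ω, |Z₁| = 150 Ω
Branch 2 (−jX_C): Z₂ = −j134 Ω
Parallel: Z = Z₁Z₂/(Z₁+Z₂), |Z| = 350 Ω, ∠Z = -26.7°
I = V/|Z| = 3.58/350 = 10.2 mA

10.2 mA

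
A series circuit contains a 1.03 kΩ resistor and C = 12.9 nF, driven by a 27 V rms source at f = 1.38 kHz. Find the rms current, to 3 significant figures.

ω = 2πf = 8671 rad/s
X_C = 1/(ωC) = 8940 Ω
Z = 1030 − j8940 Ω
|Z| = √(1030² + 8940²) = 9000 Ω
I = V/|Z| = 27/9000 = 3.00 mA

3.00 mA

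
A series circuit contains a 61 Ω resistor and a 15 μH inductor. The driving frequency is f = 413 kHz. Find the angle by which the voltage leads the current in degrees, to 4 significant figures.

32.54°

ω = 2πf = 2.595e+06 rad/s
X_L = ωL = 38.92 Ω
Z = 61.00 + j38.92 Ω
|Z| = √(61.00² + 38.92²) = 72.36 Ω
∠Z = arctan(38.92/61.00) = 32.54°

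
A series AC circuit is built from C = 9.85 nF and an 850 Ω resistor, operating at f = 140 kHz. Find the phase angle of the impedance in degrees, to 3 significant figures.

ω = 2πf = 879600 rad/s
X_C = 1/(ωC) = 115 Ω
Z = 850 − j115 Ω
|Z| = √(850² + 115²) = 858 Ω
∠Z = arctan(-115/850) = -7.73°

-7.73°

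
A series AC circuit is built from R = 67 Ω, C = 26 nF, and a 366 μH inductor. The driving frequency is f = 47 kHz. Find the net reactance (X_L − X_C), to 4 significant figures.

ω = 2πf = 295300 rad/s
X_L = ωL = 108.1 Ω
X_C = 1/(ωC) = 130.2 Ω
X = 108.1 − 130.2 = -22.16 Ω

-22.16 Ω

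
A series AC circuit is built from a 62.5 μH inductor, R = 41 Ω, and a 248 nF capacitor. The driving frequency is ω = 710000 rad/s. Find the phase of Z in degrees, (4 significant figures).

43.34°

X_L = ωL = 44.38 Ω
X_C = 1/(ωC) = 5.679 Ω
Net reactance X = X_L − X_C = 38.70 Ω
Z = 41.00 + j38.70 Ω
|Z| = √(41.00² + 38.70²) = 56.38 Ω
∠Z = arctan(38.70/41.00) = 43.34°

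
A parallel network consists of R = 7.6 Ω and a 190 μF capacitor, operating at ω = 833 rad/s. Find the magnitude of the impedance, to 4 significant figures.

X_C = 1/(ωC) = 6.318 Ω
Parallel: admittances add. Y = 1/R + jωC
Y = (0.1316 + j0.1583) S
|Y| = 0.2058 S → |Z| = 1/|Y| = 4.859 Ω, ∠Z = −∠Y = -50.26°

4.859 Ω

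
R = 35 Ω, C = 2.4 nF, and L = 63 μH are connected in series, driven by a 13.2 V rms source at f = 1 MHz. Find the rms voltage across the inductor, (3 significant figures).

ω = 2πf = 6.283e+06 rad/s
X_L = ωL = 396 Ω
X_C = 1/(ωC) = 66.3 Ω
Net reactance X = X_L − X_C = 330 Ω
Z = 35.0 + j330 Ω
|Z| = √(35.0² + 330²) = 331 Ω
I = V/|Z| = 39.8 mA
V_L = I·|Z_L| = 0.0398 × 396 = 15.8 V

15.8 V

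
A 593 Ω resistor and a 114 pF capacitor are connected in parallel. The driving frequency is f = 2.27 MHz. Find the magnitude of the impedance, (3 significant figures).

427 Ω

ω = 2πf = 1.426e+07 rad/s
X_C = 1/(ωC) = 615 Ω
Parallel: admittances add. Y = 1/R + jωC
Y = (0.00169 + j0.00163) S
|Y| = 0.00234 S → |Z| = 1/|Y| = 427 Ω, ∠Z = −∠Y = -44.0°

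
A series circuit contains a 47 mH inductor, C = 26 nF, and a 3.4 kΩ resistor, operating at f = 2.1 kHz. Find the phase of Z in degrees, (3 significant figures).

ω = 2πf = 13190 rad/s
X_L = ωL = 620 Ω
X_C = 1/(ωC) = 2910 Ω
Net reactance X = X_L − X_C = -2290 Ω
Z = 3400 − j2290 Ω
|Z| = √(3400² + 2290²) = 4100 Ω
∠Z = arctan(-2290/3400) = -34.0°

-34.0°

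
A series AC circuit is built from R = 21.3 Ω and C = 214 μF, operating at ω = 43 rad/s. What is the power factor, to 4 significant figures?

0.1923

X_C = 1/(ωC) = 108.7 Ω
Z = 21.30 − j108.7 Ω
|Z| = √(21.30² + 108.7²) = 110.7 Ω
∠Z = arctan(-108.7/21.30) = -78.91°
cos φ = cos(-78.91°) = 0.1923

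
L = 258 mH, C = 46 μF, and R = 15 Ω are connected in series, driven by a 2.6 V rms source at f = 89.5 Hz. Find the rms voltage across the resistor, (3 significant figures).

0.363 V

ω = 2πf = 562.3 rad/s
X_L = ωL = 145 Ω
X_C = 1/(ωC) = 38.7 Ω
Net reactance X = X_L − X_C = 106 Ω
Z = 15.0 + j106 Ω
|Z| = √(15.0² + 106²) = 107 Ω
I = V/|Z| = 24.2 mA
V_R = I·|Z_R| = 0.0242 × 15.0 = 0.363 V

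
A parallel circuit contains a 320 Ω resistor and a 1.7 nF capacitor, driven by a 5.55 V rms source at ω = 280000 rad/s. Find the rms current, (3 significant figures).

X_C = 1/(ωC) = 2100 Ω
Parallel: admittances add. Y = 1/R + jωC
Y = (0.00313 + j0.000476) S
|Y| = 0.00316 S → |Z| = 1/|Y| = 316 Ω, ∠Z = −∠Y = -8.66°
I = V/|Z| = 5.55/316 = 17.5 mA

17.5 mA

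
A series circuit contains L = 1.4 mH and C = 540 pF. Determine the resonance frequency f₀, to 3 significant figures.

183 kHz

ω₀ = 1/√(LC) = 1/√(0.0014 × 5.4e-10) = 1.15e+06 rad/s
f₀ = ω₀/(2π) = 183 kHz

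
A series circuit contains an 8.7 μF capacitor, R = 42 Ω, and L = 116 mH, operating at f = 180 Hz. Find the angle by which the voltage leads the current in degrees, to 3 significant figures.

35.1°

ω = 2πf = 1131 rad/s
X_L = ωL = 131 Ω
X_C = 1/(ωC) = 102 Ω
Net reactance X = X_L − X_C = 29.6 Ω
Z = 42.0 + j29.6 Ω
|Z| = √(42.0² + 29.6²) = 51.4 Ω
∠Z = arctan(29.6/42.0) = 35.1°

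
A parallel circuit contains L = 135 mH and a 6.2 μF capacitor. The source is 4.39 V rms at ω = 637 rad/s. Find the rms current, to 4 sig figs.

33.71 mA

X_L = ωL = 86.00 Ω
X_C = 1/(ωC) = 253.2 Ω
Parallel: admittances add. Y = 1/(jωL) + jωC
Y = (0 − j0.007679) S
|Y| = 0.007679 S → |Z| = 1/|Y| = 130.2 Ω, ∠Z = −∠Y = 90.00°
I = V/|Z| = 4.39/130.2 = 33.71 mA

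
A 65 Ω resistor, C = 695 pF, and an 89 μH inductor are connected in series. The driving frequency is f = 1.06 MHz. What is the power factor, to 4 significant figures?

ω = 2πf = 6.66e+06 rad/s
X_L = ωL = 592.8 Ω
X_C = 1/(ωC) = 216.0 Ω
Net reactance X = X_L − X_C = 376.7 Ω
Z = 65.00 + j376.7 Ω
|Z| = √(65.00² + 376.7²) = 382.3 Ω
∠Z = arctan(376.7/65.00) = 80.21°
cos φ = cos(80.21°) = 0.1700

0.1700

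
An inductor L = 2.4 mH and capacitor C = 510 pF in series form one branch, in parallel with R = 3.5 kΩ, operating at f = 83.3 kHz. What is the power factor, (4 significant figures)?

ω = 2πf = 523400 rad/s
X_L = ωL = 1256 Ω
X_C = 1/(ωC) = 3746 Ω
Branch 1: Z₁ = R = 3500 Ω
Branch 2 (series LC): Z₂ = j(X_L − X_C) = −j2490 Ω
Parallel: Z = Z₁Z₂/(Z₁+Z₂), |Z| = 2029 Ω, ∠Z = -54.57°
cos φ = cos(-54.57°) = 0.5797

0.5797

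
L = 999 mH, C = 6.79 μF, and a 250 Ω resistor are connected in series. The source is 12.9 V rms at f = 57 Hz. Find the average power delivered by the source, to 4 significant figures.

636.6 mW

ω = 2πf = 358.1 rad/s
X_L = ωL = 357.8 Ω
X_C = 1/(ωC) = 411.2 Ω
Net reactance X = X_L − X_C = -53.44 Ω
Z = 250.0 − j53.44 Ω
|Z| = √(250.0² + 53.44²) = 255.6 Ω
∠Z = arctan(-53.44/250.0) = -12.07°
I = V/|Z| = 50.46 mA
P = VI cos φ = 12.9 × 0.05046 × cos(-12.07°) = 636.6 mW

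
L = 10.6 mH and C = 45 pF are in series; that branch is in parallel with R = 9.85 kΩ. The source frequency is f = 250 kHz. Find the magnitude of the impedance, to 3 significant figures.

2430 Ω

ω = 2πf = 1.571e+06 rad/s
X_L = ωL = 16700 Ω
X_C = 1/(ωC) = 14100 Ω
Branch 1: Z₁ = R = 9850 Ω
Branch 2 (series LC): Z₂ = j(X_L − X_C) = j2500 Ω
Parallel: Z = Z₁Z₂/(Z₁+Z₂), |Z| = 2430 Ω, ∠Z = 75.7°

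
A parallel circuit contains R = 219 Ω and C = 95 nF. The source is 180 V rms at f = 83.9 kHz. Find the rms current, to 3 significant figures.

ω = 2πf = 527200 rad/s
X_C = 1/(ωC) = 20.0 Ω
Parallel: admittances add. Y = 1/R + jωC
Y = (0.00457 + j0.0501) S
|Y| = 0.0503 S → |Z| = 1/|Y| = 19.9 Ω, ∠Z = −∠Y = -84.8°
I = V/|Z| = 180/19.9 = 9.05 A

9.05 A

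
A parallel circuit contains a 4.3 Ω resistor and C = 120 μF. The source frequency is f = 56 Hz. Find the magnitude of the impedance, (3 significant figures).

ω = 2πf = 351.9 rad/s
X_C = 1/(ωC) = 23.7 Ω
Parallel: admittances add. Y = 1/R + jωC
Y = (0.233 + j0.0422) S
|Y| = 0.236 S → |Z| = 1/|Y| = 4.23 Ω, ∠Z = −∠Y = -10.3°

4.23 Ω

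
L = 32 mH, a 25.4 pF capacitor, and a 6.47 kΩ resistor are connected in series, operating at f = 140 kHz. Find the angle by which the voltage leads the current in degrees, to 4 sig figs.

-68.72°

ω = 2πf = 879600 rad/s
X_L = ωL = 28150 Ω
X_C = 1/(ωC) = 44760 Ω
Net reactance X = X_L − X_C = -16610 Ω
Z = 6470 − j16610 Ω
|Z| = √(6470² + 16610²) = 17820 Ω
∠Z = arctan(-16610/6470) = -68.72°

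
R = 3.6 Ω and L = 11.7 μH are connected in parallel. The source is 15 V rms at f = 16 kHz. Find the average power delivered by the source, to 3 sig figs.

ω = 2πf = 100500 rad/s
X_L = ωL = 1.18 Ω
Parallel: admittances add. Y = 1/R + 1/(jωL)
Y = (0.278 − j0.850) S
|Y| = 0.894 S → |Z| = 1/|Y| = 1.12 Ω, ∠Z = −∠Y = 71.9°
I = V/|Z| = 13.4 A
P = VI cos φ = 15 × 13.4 × cos(71.9°) = 62.5 W

62.5 W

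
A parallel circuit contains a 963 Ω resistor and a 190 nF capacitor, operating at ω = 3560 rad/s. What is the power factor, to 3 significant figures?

X_C = 1/(ωC) = 1480 Ω
Parallel: admittances add. Y = 1/R + jωC
Y = (0.00104 + j0.000676) S
|Y| = 0.00124 S → |Z| = 1/|Y| = 807 Ω, ∠Z = −∠Y = -33.1°
cos φ = cos(-33.1°) = 0.838

0.838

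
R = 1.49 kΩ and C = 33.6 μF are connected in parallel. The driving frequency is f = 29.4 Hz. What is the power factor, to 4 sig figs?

0.1075

ω = 2πf = 184.7 rad/s
X_C = 1/(ωC) = 161.1 Ω
Parallel: admittances add. Y = 1/R + jωC
Y = (0.0006711 + j0.006207) S
|Y| = 0.006243 S → |Z| = 1/|Y| = 160.2 Ω, ∠Z = −∠Y = -83.83°
cos φ = cos(-83.83°) = 0.1075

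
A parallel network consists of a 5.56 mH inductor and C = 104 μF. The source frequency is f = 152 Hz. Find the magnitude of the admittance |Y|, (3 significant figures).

ω = 2πf = 955.0 rad/s
X_L = ωL = 5.31 Ω
X_C = 1/(ωC) = 10.1 Ω
Parallel: admittances add. Y = 1/(jωL) + jωC
Y = (0 − j0.0890) S
|Y| = 0.0890 S → |Z| = 1/|Y| = 11.2 Ω, ∠Z = −∠Y = 90.0°

89.0 mS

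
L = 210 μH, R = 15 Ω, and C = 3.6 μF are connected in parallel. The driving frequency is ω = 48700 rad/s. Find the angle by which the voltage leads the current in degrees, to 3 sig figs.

X_L = ωL = 10.2 Ω
X_C = 1/(ωC) = 5.70 Ω
Parallel: admittances add. Y = 1/R + 1/(jωL) + jωC
Y = (0.0667 + j0.0775) S
|Y| = 0.102 S → |Z| = 1/|Y| = 9.78 Ω, ∠Z = −∠Y = -49.3°

-49.3°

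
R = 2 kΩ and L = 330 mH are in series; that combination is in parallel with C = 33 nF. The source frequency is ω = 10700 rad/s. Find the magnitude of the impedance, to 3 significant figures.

X_L = ωL = 3530 Ω
X_C = 1/(ωC) = 2830 Ω
Branch 1 (R+jX_L): Z₁ = 2000 + j3530 Ω, |Z₁| = 4060 Ω
Branch 2 (−jX_C): Z₂ = −j2830 Ω
Parallel: Z = Z₁Z₂/(Z₁+Z₂), |Z| = 5420 Ω, ∠Z = -48.8°

5420 Ω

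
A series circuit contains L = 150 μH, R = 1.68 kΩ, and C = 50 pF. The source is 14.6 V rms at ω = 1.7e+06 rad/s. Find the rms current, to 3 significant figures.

X_L = ωL = 255 Ω
X_C = 1/(ωC) = 11800 Ω
Net reactance X = X_L − X_C = -11500 Ω
Z = 1680 − j11500 Ω
|Z| = √(1680² + 11500²) = 11600 Ω
I = V/|Z| = 14.6/11600 = 1.26 mA

1.26 mA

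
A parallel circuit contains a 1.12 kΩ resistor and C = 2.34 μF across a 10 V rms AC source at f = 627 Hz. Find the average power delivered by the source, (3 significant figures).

ω = 2πf = 3940 rad/s
X_C = 1/(ωC) = 108 Ω
Parallel: admittances add. Y = 1/R + jωC
Y = (0.000893 + j0.00922) S
|Y| = 0.00926 S → |Z| = 1/|Y| = 108 Ω, ∠Z = −∠Y = -84.5°
I = V/|Z| = 92.6 mA
P = VI cos φ = 10 × 0.0926 × cos(-84.5°) = 89.3 mW

89.3 mW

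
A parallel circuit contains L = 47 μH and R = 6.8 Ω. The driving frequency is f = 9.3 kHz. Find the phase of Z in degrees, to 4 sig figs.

ω = 2πf = 58430 rad/s
X_L = ωL = 2.746 Ω
Parallel: admittances add. Y = 1/R + 1/(jωL)
Y = (0.1471 − j0.3641) S
|Y| = 0.3927 S → |Z| = 1/|Y| = 2.547 Ω, ∠Z = −∠Y = 68.01°

68.01°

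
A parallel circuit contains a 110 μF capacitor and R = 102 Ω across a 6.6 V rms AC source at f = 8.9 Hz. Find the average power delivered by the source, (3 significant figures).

ω = 2πf = 55.92 rad/s
X_C = 1/(ωC) = 163 Ω
Parallel: admittances add. Y = 1/R + jωC
Y = (0.00980 + j0.00615) S
|Y| = 0.0116 S → |Z| = 1/|Y| = 86.4 Ω, ∠Z = −∠Y = -32.1°
I = V/|Z| = 76.4 mA
P = VI cos φ = 6.6 × 0.0764 × cos(-32.1°) = 427 mW

427 mW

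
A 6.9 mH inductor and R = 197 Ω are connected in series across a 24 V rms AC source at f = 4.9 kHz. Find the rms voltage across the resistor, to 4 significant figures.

ω = 2πf = 30790 rad/s
X_L = ωL = 212.4 Ω
Z = 197.0 + j212.4 Ω
|Z| = √(197.0² + 212.4²) = 289.7 Ω
I = V/|Z| = 82.84 mA
V_R = I·|Z_R| = 0.08284 × 197.0 = 16.32 V

16.32 V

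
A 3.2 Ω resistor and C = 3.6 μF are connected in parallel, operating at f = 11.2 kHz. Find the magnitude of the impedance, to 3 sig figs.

2.49 Ω

ω = 2πf = 70370 rad/s
X_C = 1/(ωC) = 3.95 Ω
Parallel: admittances add. Y = 1/R + jωC
Y = (0.312 + j0.253) S
|Y| = 0.402 S → |Z| = 1/|Y| = 2.49 Ω, ∠Z = −∠Y = -39.0°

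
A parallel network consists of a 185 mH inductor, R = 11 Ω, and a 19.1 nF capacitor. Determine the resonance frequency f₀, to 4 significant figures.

2.677 kHz

ω₀ = 1/√(LC) = 1/√(0.185 × 1.91e-08) = 16820 rad/s
f₀ = ω₀/(2π) = 2.677 kHz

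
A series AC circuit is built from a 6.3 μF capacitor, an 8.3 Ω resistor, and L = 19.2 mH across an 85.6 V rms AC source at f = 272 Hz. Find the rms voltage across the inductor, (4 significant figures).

ω = 2πf = 1709 rad/s
X_L = ωL = 32.81 Ω
X_C = 1/(ωC) = 92.88 Ω
Net reactance X = X_L − X_C = -60.06 Ω
Z = 8.300 − j60.06 Ω
|Z| = √(8.300² + 60.06²) = 60.63 Ω
I = V/|Z| = 1.412 A
V_L = I·|Z_L| = 1.412 × 32.81 = 46.32 V

46.32 V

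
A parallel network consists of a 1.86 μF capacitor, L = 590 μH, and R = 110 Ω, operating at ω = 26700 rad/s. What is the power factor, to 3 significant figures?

0.550

X_L = ωL = 15.8 Ω
X_C = 1/(ωC) = 20.1 Ω
Parallel: admittances add. Y = 1/R + 1/(jωL) + jωC
Y = (0.00909 − j0.0138) S
|Y| = 0.0165 S → |Z| = 1/|Y| = 60.5 Ω, ∠Z = −∠Y = 56.7°
cos φ = cos(56.7°) = 0.550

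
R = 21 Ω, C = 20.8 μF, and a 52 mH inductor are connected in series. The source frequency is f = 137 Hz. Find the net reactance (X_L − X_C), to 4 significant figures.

-11.09 Ω

ω = 2πf = 860.8 rad/s
X_L = ωL = 44.76 Ω
X_C = 1/(ωC) = 55.85 Ω
X = 44.76 − 55.85 = -11.09 Ω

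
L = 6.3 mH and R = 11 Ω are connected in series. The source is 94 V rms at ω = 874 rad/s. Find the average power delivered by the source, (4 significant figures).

642.3 W

X_L = ωL = 5.506 Ω
Z = 11.00 + j5.506 Ω
|Z| = √(11.00² + 5.506²) = 12.30 Ω
∠Z = arctan(5.506/11.00) = 26.59°
I = V/|Z| = 7.642 A
P = VI cos φ = 94 × 7.642 × cos(26.59°) = 642.3 W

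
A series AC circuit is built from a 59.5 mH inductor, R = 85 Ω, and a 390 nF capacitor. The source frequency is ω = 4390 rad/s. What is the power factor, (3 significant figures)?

0.255

X_L = ωL = 261 Ω
X_C = 1/(ωC) = 584 Ω
Net reactance X = X_L − X_C = -323 Ω
Z = 85.0 − j323 Ω
|Z| = √(85.0² + 323²) = 334 Ω
∠Z = arctan(-323/85.0) = -75.3°
cos φ = cos(-75.3°) = 0.255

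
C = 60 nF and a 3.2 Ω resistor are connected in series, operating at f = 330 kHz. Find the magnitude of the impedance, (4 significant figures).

ω = 2πf = 2.073e+06 rad/s
X_C = 1/(ωC) = 8.038 Ω
Z = 3.200 − j8.038 Ω
|Z| = √(3.200² + 8.038²) = 8.652 Ω

8.652 Ω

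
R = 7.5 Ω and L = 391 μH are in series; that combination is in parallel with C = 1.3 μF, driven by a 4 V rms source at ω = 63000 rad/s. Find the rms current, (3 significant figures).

185 mA

X_L = ωL = 24.6 Ω
X_C = 1/(ωC) = 12.2 Ω
Branch 1 (R+jX_L): Z₁ = 7.50 + j24.6 Ω, |Z₁| = 25.7 Ω
Branch 2 (−jX_C): Z₂ = −j12.2 Ω
Parallel: Z = Z₁Z₂/(Z₁+Z₂), |Z| = 21.7 Ω, ∠Z = -75.8°
I = V/|Z| = 4/21.7 = 185 mA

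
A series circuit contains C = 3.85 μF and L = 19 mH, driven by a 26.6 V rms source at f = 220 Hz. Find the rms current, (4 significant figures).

164.6 mA

ω = 2πf = 1382 rad/s
X_L = ωL = 26.26 Ω
X_C = 1/(ωC) = 187.9 Ω
Net reactance X = X_L − X_C = -161.6 Ω
Z = − j161.6 Ω
|Z| = √(0² + 161.6²) = 161.6 Ω
I = V/|Z| = 26.6/161.6 = 164.6 mA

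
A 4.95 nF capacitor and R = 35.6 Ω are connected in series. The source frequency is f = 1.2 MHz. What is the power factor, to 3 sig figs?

0.799

ω = 2πf = 7.54e+06 rad/s
X_C = 1/(ωC) = 26.8 Ω
Z = 35.6 − j26.8 Ω
|Z| = √(35.6² + 26.8²) = 44.6 Ω
∠Z = arctan(-26.8/35.6) = -37.0°
cos φ = cos(-37.0°) = 0.799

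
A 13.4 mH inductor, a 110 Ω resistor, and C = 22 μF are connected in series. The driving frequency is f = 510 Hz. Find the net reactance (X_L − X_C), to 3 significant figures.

28.8 Ω

ω = 2πf = 3204 rad/s
X_L = ωL = 42.9 Ω
X_C = 1/(ωC) = 14.2 Ω
X = 42.9 − 14.2 = 28.8 Ω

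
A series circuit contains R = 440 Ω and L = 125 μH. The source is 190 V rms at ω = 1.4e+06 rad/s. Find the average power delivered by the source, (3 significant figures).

70.8 W

X_L = ωL = 175 Ω
Z = 440 + j175 Ω
|Z| = √(440² + 175²) = 474 Ω
∠Z = arctan(175/440) = 21.7°
I = V/|Z| = 401 mA
P = VI cos φ = 190 × 0.401 × cos(21.7°) = 70.8 W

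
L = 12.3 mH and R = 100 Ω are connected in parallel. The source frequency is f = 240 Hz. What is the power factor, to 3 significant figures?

ω = 2πf = 1508 rad/s
X_L = ωL = 18.5 Ω
Parallel: admittances add. Y = 1/R + 1/(jωL)
Y = (0.0100 − j0.0539) S
|Y| = 0.0548 S → |Z| = 1/|Y| = 18.2 Ω, ∠Z = −∠Y = 79.5°
cos φ = cos(79.5°) = 0.182

0.182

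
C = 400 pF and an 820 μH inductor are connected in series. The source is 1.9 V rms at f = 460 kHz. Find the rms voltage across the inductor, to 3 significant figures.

2.99 V

ω = 2πf = 2.89e+06 rad/s
X_L = ωL = 2370 Ω
X_C = 1/(ωC) = 865 Ω
Net reactance X = X_L − X_C = 1510 Ω
Z = j1510 Ω
|Z| = √(0² + 1510²) = 1510 Ω
I = V/|Z| = 1.26 mA
V_L = I·|Z_L| = 0.00126 × 2370 = 2.99 V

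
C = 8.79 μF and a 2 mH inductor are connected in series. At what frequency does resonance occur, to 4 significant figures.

1.200 kHz

ω₀ = 1/√(LC) = 1/√(0.002 × 8.79e-06) = 7542 rad/s
f₀ = ω₀/(2π) = 1.200 kHz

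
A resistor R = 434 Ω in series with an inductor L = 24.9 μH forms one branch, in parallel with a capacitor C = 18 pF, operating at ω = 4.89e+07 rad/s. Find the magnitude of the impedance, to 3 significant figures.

X_L = ωL = 1220 Ω
X_C = 1/(ωC) = 1140 Ω
Branch 1 (R+jX_L): Z₁ = 434 + j1220 Ω, |Z₁| = 1290 Ω
Branch 2 (−jX_C): Z₂ = −j1140 Ω
Parallel: Z = Z₁Z₂/(Z₁+Z₂), |Z| = 3330 Ω, ∠Z = -30.3°

3330 Ω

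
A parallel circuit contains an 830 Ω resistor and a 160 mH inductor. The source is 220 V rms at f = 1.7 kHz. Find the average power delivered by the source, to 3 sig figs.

58.3 W

ω = 2πf = 10680 rad/s
X_L = ωL = 1710 Ω
Parallel: admittances add. Y = 1/R + 1/(jωL)
Y = (0.00120 − j0.000585) S
|Y| = 0.00134 S → |Z| = 1/|Y| = 747 Ω, ∠Z = −∠Y = 25.9°
I = V/|Z| = 295 mA
P = VI cos φ = 220 × 0.295 × cos(25.9°) = 58.3 W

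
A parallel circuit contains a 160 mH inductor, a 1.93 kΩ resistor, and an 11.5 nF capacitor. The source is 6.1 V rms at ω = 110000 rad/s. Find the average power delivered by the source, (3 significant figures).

X_L = ωL = 17600 Ω
X_C = 1/(ωC) = 791 Ω
Parallel: admittances add. Y = 1/R + 1/(jωL) + jωC
Y = (0.000518 + j0.00121) S
|Y| = 0.00131 S → |Z| = 1/|Y| = 761 Ω, ∠Z = −∠Y = -66.8°
I = V/|Z| = 8.02 mA
P = VI cos φ = 6.1 × 0.00802 × cos(-66.8°) = 19.3 mW

19.3 mW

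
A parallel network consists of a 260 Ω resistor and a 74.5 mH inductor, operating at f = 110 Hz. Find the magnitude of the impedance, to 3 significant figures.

50.5 Ω

ω = 2πf = 691.2 rad/s
X_L = ωL = 51.5 Ω
Parallel: admittances add. Y = 1/R + 1/(jωL)
Y = (0.00385 − j0.0194) S
|Y| = 0.0198 S → |Z| = 1/|Y| = 50.5 Ω, ∠Z = −∠Y = 78.8°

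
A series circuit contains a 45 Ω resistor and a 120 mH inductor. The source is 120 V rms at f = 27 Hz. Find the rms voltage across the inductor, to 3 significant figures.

49.5 V

ω = 2πf = 169.6 rad/s
X_L = ωL = 20.4 Ω
Z = 45.0 + j20.4 Ω
|Z| = √(45.0² + 20.4²) = 49.4 Ω
I = V/|Z| = 2.43 A
V_L = I·|Z_L| = 2.43 × 20.4 = 49.5 V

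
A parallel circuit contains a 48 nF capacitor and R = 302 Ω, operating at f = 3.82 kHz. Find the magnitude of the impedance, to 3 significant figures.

ω = 2πf = 24000 rad/s
X_C = 1/(ωC) = 868 Ω
Parallel: admittances add. Y = 1/R + jωC
Y = (0.00331 + j0.00115) S
|Y| = 0.00351 S → |Z| = 1/|Y| = 285 Ω, ∠Z = −∠Y = -19.2°

285 Ω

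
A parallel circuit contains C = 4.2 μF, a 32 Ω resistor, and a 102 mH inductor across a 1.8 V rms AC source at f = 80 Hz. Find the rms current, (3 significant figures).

64.4 mA

ω = 2πf = 502.7 rad/s
X_L = ωL = 51.3 Ω
X_C = 1/(ωC) = 474 Ω
Parallel: admittances add. Y = 1/R + 1/(jωL) + jωC
Y = (0.0312 − j0.0174) S
|Y| = 0.0358 S → |Z| = 1/|Y| = 28.0 Ω, ∠Z = −∠Y = 29.1°
I = V/|Z| = 1.8/28.0 = 64.4 mA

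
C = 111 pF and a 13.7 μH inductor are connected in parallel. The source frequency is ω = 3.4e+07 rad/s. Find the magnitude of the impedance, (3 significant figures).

615 Ω

X_L = ωL = 466 Ω
X_C = 1/(ωC) = 265 Ω
Parallel: admittances add. Y = 1/(jωL) + jωC
Y = (0 + j0.00163) S
|Y| = 0.00163 S → |Z| = 1/|Y| = 615 Ω, ∠Z = −∠Y = -90.0°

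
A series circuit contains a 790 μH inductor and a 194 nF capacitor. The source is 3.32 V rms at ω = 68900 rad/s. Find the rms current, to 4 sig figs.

162.9 mA

X_L = ωL = 54.43 Ω
X_C = 1/(ωC) = 74.81 Ω
Net reactance X = X_L − X_C = -20.38 Ω
Z = − j20.38 Ω
|Z| = √(0² + 20.38²) = 20.38 Ω
I = V/|Z| = 3.32/20.38 = 162.9 mA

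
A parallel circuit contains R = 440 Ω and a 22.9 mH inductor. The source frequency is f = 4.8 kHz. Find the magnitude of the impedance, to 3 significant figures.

ω = 2πf = 30160 rad/s
X_L = ωL = 691 Ω
Parallel: admittances add. Y = 1/R + 1/(jωL)
Y = (0.00227 − j0.00145) S
|Y| = 0.00269 S → |Z| = 1/|Y| = 371 Ω, ∠Z = −∠Y = 32.5°

371 Ω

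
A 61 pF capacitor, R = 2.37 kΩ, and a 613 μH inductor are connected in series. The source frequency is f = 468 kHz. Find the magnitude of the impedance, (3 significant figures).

ω = 2πf = 2.941e+06 rad/s
X_L = ωL = 1800 Ω
X_C = 1/(ωC) = 5570 Ω
Net reactance X = X_L − X_C = -3770 Ω
Z = 2370 − j3770 Ω
|Z| = √(2370² + 3770²) = 4460 Ω

4460 Ω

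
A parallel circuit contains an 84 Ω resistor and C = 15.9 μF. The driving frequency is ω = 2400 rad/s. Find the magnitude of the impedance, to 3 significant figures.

X_C = 1/(ωC) = 26.2 Ω
Parallel: admittances add. Y = 1/R + jωC
Y = (0.0119 + j0.0382) S
|Y| = 0.0400 S → |Z| = 1/|Y| = 25.0 Ω, ∠Z = −∠Y = -72.7°

25.0 Ω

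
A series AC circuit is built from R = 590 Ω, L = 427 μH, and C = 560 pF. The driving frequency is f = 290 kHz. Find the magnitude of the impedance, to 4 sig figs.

ω = 2πf = 1.822e+06 rad/s
X_L = ωL = 778.0 Ω
X_C = 1/(ωC) = 980.0 Ω
Net reactance X = X_L − X_C = -202.0 Ω
Z = 590.0 − j202.0 Ω
|Z| = √(590.0² + 202.0²) = 623.6 Ω

623.6 Ω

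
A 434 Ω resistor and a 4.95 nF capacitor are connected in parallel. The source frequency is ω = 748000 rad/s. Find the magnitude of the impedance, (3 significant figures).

X_C = 1/(ωC) = 270 Ω
Parallel: admittances add. Y = 1/R + jωC
Y = (0.00230 + j0.00370) S
|Y| = 0.00436 S → |Z| = 1/|Y| = 229 Ω, ∠Z = −∠Y = -58.1°

229 Ω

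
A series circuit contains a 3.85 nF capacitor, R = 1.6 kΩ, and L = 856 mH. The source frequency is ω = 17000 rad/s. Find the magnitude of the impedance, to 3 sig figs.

X_L = ωL = 14600 Ω
X_C = 1/(ωC) = 15300 Ω
Net reactance X = X_L − X_C = -727 Ω
Z = 1600 − j727 Ω
|Z| = √(1600² + 727²) = 1760 Ω

1760 Ω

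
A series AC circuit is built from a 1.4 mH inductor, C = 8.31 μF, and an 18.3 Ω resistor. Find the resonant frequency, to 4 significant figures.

ω₀ = 1/√(LC) = 1/√(0.0014 × 8.31e-06) = 9271 rad/s
f₀ = ω₀/(2π) = 1.476 kHz

1.476 kHz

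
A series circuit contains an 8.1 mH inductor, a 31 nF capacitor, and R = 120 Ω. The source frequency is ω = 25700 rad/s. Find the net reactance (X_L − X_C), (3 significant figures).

X_L = ωL = 208 Ω
X_C = 1/(ωC) = 1260 Ω
X = 208 − 1260 = -1050 Ω

-1050 Ω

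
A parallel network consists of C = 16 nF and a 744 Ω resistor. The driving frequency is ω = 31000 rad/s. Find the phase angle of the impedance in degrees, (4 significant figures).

-20.26°

X_C = 1/(ωC) = 2016 Ω
Parallel: admittances add. Y = 1/R + jωC
Y = (0.001344 + j0.0004960) S
|Y| = 0.001433 S → |Z| = 1/|Y| = 698.0 Ω, ∠Z = −∠Y = -20.26°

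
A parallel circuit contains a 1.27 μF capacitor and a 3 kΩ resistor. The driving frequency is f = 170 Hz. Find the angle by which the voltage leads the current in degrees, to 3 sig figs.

-76.2°

ω = 2πf = 1068 rad/s
X_C = 1/(ωC) = 737 Ω
Parallel: admittances add. Y = 1/R + jωC
Y = (0.000333 + j0.00136) S
|Y| = 0.00140 S → |Z| = 1/|Y| = 716 Ω, ∠Z = −∠Y = -76.2°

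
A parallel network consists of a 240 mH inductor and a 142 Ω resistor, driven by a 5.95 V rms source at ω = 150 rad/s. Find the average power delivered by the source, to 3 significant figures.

X_L = ωL = 36.0 Ω
Parallel: admittances add. Y = 1/R + 1/(jωL)
Y = (0.00704 − j0.0278) S
|Y| = 0.0287 S → |Z| = 1/|Y| = 34.9 Ω, ∠Z = −∠Y = 75.8°
I = V/|Z| = 171 mA
P = VI cos φ = 5.95 × 0.171 × cos(75.8°) = 249 mW

249 mW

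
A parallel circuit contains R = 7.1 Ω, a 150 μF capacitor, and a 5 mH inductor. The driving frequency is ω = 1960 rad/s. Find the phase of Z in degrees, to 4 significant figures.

X_L = ωL = 9.800 Ω
X_C = 1/(ωC) = 3.401 Ω
Parallel: admittances add. Y = 1/R + 1/(jωL) + jωC
Y = (0.1408 + j0.1920) S
|Y| = 0.2381 S → |Z| = 1/|Y| = 4.200 Ω, ∠Z = −∠Y = -53.73°

-53.73°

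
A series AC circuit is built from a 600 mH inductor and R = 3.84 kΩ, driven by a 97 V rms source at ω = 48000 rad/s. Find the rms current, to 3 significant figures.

3.34 mA

X_L = ωL = 28800 Ω
Z = 3840 + j28800 Ω
|Z| = √(3840² + 28800²) = 29100 Ω
I = V/|Z| = 97/29100 = 3.34 mA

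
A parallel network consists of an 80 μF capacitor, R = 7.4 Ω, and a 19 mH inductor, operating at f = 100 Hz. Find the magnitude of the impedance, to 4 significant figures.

ω = 2πf = 628.3 rad/s
X_L = ωL = 11.94 Ω
X_C = 1/(ωC) = 19.89 Ω
Parallel: admittances add. Y = 1/R + 1/(jωL) + jωC
Y = (0.1351 − j0.03350) S
|Y| = 0.1392 S → |Z| = 1/|Y| = 7.183 Ω, ∠Z = −∠Y = 13.92°

7.183 Ω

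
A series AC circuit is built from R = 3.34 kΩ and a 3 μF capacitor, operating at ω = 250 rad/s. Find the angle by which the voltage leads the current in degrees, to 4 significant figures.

-21.76°

X_C = 1/(ωC) = 1333 Ω
Z = 3340 − j1333 Ω
|Z| = √(3340² + 1333²) = 3596 Ω
∠Z = arctan(-1333/3340) = -21.76°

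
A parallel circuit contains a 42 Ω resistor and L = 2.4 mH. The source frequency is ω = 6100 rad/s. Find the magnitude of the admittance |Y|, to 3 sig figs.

72.3 mS

X_L = ωL = 14.6 Ω
Parallel: admittances add. Y = 1/R + 1/(jωL)
Y = (0.0238 − j0.0683) S
|Y| = 0.0723 S → |Z| = 1/|Y| = 13.8 Ω, ∠Z = −∠Y = 70.8°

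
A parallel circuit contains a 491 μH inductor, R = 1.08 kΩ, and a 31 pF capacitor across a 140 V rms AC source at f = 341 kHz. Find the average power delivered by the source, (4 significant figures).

ω = 2πf = 2.143e+06 rad/s
X_L = ωL = 1052 Ω
X_C = 1/(ωC) = 15060 Ω
Parallel: admittances add. Y = 1/R + 1/(jωL) + jωC
Y = (0.0009259 − j0.0008842) S
|Y| = 0.001280 S → |Z| = 1/|Y| = 781.1 Ω, ∠Z = −∠Y = 43.68°
I = V/|Z| = 179.2 mA
P = VI cos φ = 140 × 0.1792 × cos(43.68°) = 18.15 W

18.15 W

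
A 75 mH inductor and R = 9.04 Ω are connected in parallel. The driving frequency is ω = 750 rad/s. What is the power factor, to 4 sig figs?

0.9873

X_L = ωL = 56.25 Ω
Parallel: admittances add. Y = 1/R + 1/(jωL)
Y = (0.1106 − j0.01778) S
|Y| = 0.1120 S → |Z| = 1/|Y| = 8.925 Ω, ∠Z = −∠Y = 9.130°
cos φ = cos(9.130°) = 0.9873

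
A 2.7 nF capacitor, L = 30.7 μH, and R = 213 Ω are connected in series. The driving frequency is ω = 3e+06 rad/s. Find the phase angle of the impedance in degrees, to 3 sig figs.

X_L = ωL = 92.1 Ω
X_C = 1/(ωC) = 123 Ω
Net reactance X = X_L − X_C = -31.4 Ω
Z = 213 − j31.4 Ω
|Z| = √(213² + 31.4²) = 215 Ω
∠Z = arctan(-31.4/213) = -8.37°

-8.37°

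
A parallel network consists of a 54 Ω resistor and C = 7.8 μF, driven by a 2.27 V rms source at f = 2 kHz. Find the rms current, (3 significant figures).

ω = 2πf = 12570 rad/s
X_C = 1/(ωC) = 10.2 Ω
Parallel: admittances add. Y = 1/R + jωC
Y = (0.0185 + j0.0980) S
|Y| = 0.0998 S → |Z| = 1/|Y| = 10.0 Ω, ∠Z = −∠Y = -79.3°
I = V/|Z| = 2.27/10.0 = 226 mA

226 mA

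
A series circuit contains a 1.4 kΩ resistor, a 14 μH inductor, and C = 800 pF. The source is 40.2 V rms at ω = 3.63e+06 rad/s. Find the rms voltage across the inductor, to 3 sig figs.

X_L = ωL = 50.8 Ω
X_C = 1/(ωC) = 344 Ω
Net reactance X = X_L − X_C = -294 Ω
Z = 1400 − j294 Ω
|Z| = √(1400² + 294²) = 1430 Ω
I = V/|Z| = 28.1 mA
V_L = I·|Z_L| = 0.0281 × 50.8 = 1.43 V

1.43 V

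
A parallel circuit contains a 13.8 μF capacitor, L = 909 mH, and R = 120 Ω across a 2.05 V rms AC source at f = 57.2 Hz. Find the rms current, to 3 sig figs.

ω = 2πf = 359.4 rad/s
X_L = ωL = 327 Ω
X_C = 1/(ωC) = 202 Ω
Parallel: admittances add. Y = 1/R + 1/(jωL) + jωC
Y = (0.00833 + j0.00190) S
|Y| = 0.00855 S → |Z| = 1/|Y| = 117 Ω, ∠Z = −∠Y = -12.8°
I = V/|Z| = 2.05/117 = 17.5 mA

17.5 mA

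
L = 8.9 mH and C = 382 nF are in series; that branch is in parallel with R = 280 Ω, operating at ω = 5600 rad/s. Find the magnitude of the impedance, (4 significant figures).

232.6 Ω

X_L = ωL = 49.84 Ω
X_C = 1/(ωC) = 467.5 Ω
Branch 1: Z₁ = R = 280.0 Ω
Branch 2 (series LC): Z₂ = j(X_L − X_C) = −j417.6 Ω
Parallel: Z = Z₁Z₂/(Z₁+Z₂), |Z| = 232.6 Ω, ∠Z = -33.84°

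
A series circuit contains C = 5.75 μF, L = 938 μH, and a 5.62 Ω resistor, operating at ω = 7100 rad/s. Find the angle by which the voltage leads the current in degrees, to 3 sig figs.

X_L = ωL = 6.66 Ω
X_C = 1/(ωC) = 24.5 Ω
Net reactance X = X_L − X_C = -17.8 Ω
Z = 5.62 − j17.8 Ω
|Z| = √(5.62² + 17.8²) = 18.7 Ω
∠Z = arctan(-17.8/5.62) = -72.5°

-72.5°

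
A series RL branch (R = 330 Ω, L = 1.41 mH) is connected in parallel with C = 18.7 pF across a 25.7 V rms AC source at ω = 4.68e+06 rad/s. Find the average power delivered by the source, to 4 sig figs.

4.993 mW

X_L = ωL = 6599 Ω
X_C = 1/(ωC) = 11430 Ω
Branch 1 (R+jX_L): Z₁ = 330.0 + j6599 Ω, |Z₁| = 6607 Ω
Branch 2 (−jX_C): Z₂ = −j11430 Ω
Parallel: Z = Z₁Z₂/(Z₁+Z₂), |Z| = 15600 Ω, ∠Z = 83.23°
I = V/|Z| = 1.647 mA
P = VI cos φ = 25.7 × 0.001647 × cos(83.23°) = 4.993 mW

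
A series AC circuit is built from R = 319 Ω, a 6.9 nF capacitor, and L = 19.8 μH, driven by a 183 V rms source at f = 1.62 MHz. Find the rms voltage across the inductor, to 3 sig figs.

99.7 V

ω = 2πf = 1.018e+07 rad/s
X_L = ωL = 202 Ω
X_C = 1/(ωC) = 14.2 Ω
Net reactance X = X_L − X_C = 187 Ω
Z = 319 + j187 Ω
|Z| = √(319² + 187²) = 370 Ω
I = V/|Z| = 495 mA
V_L = I·|Z_L| = 0.495 × 202 = 99.7 V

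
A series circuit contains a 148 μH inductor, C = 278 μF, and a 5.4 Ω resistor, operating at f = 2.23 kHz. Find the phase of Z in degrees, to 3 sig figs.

ω = 2πf = 14010 rad/s
X_L = ωL = 2.07 Ω
X_C = 1/(ωC) = 0.257 Ω
Net reactance X = X_L − X_C = 1.82 Ω
Z = 5.40 + j1.82 Ω
|Z| = √(5.40² + 1.82²) = 5.70 Ω
∠Z = arctan(1.82/5.40) = 18.6°

18.6°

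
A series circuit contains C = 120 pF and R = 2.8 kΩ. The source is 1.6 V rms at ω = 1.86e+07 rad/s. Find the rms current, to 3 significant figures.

X_C = 1/(ωC) = 448 Ω
Z = 2800 − j448 Ω
|Z| = √(2800² + 448²) = 2840 Ω
I = V/|Z| = 1.6/2840 = 564 μA

564 μA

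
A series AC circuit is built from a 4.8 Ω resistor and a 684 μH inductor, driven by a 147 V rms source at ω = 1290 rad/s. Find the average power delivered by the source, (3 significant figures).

X_L = ωL = 0.882 Ω
Z = 4.80 + j0.882 Ω
|Z| = √(4.80² + 0.882²) = 4.88 Ω
∠Z = arctan(0.882/4.80) = 10.4°
I = V/|Z| = 30.1 A
P = VI cos φ = 147 × 30.1 × cos(10.4°) = 4.35 kW

4.35 kW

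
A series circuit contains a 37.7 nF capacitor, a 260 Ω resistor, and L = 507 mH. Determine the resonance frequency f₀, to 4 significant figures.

1.151 kHz

ω₀ = 1/√(LC) = 1/√(0.507 × 3.77e-08) = 7233 rad/s
f₀ = ω₀/(2π) = 1.151 kHz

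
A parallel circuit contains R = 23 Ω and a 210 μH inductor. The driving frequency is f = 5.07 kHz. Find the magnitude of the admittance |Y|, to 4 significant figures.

ω = 2πf = 31860 rad/s
X_L = ωL = 6.690 Ω
Parallel: admittances add. Y = 1/R + 1/(jωL)
Y = (0.04348 − j0.1495) S
|Y| = 0.1557 S → |Z| = 1/|Y| = 6.424 Ω, ∠Z = −∠Y = 73.78°

155.7 mS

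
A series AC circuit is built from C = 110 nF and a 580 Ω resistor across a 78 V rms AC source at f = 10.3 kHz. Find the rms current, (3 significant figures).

ω = 2πf = 64720 rad/s
X_C = 1/(ωC) = 140 Ω
Z = 580 − j140 Ω
|Z| = √(580² + 140²) = 597 Ω
I = V/|Z| = 78/597 = 131 mA

131 mA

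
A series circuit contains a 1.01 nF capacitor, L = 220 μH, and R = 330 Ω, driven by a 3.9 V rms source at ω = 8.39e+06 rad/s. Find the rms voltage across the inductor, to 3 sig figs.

4.09 V

X_L = ωL = 1850 Ω
X_C = 1/(ωC) = 118 Ω
Net reactance X = X_L − X_C = 1730 Ω
Z = 330 + j1730 Ω
|Z| = √(330² + 1730²) = 1760 Ω
I = V/|Z| = 2.22 mA
V_L = I·|Z_L| = 0.00222 × 1850 = 4.09 V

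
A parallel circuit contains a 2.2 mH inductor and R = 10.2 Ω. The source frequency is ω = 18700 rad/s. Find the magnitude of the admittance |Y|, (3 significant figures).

101 mS

X_L = ωL = 41.1 Ω
Parallel: admittances add. Y = 1/R + 1/(jωL)
Y = (0.0980 − j0.0243) S
|Y| = 0.101 S → |Z| = 1/|Y| = 9.90 Ω, ∠Z = −∠Y = 13.9°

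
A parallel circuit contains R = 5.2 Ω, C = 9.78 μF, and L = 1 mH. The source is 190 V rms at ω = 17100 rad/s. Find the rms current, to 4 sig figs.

X_L = ωL = 17.10 Ω
X_C = 1/(ωC) = 5.980 Ω
Parallel: admittances add. Y = 1/R + 1/(jωL) + jωC
Y = (0.1923 + j0.1088) S
|Y| = 0.2209 S → |Z| = 1/|Y| = 4.526 Ω, ∠Z = −∠Y = -29.49°
I = V/|Z| = 190/4.526 = 41.98 A

41.98 A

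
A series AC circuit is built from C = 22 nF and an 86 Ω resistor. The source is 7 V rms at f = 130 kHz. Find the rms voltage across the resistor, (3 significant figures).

5.88 V

ω = 2πf = 816800 rad/s
X_C = 1/(ωC) = 55.6 Ω
Z = 86.0 − j55.6 Ω
|Z| = √(86.0² + 55.6²) = 102 Ω
I = V/|Z| = 68.3 mA
V_R = I·|Z_R| = 0.0683 × 86.0 = 5.88 V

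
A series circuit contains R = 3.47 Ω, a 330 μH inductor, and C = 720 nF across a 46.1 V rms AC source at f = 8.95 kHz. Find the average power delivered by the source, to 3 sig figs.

148 W

ω = 2πf = 56230 rad/s
X_L = ωL = 18.6 Ω
X_C = 1/(ωC) = 24.7 Ω
Net reactance X = X_L − X_C = -6.14 Ω
Z = 3.47 − j6.14 Ω
|Z| = √(3.47² + 6.14²) = 7.05 Ω
∠Z = arctan(-6.14/3.47) = -60.5°
I = V/|Z| = 6.54 A
P = VI cos φ = 46.1 × 6.54 × cos(-60.5°) = 148 W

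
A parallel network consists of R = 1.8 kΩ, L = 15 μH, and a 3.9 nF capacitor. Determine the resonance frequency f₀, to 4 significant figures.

658.0 kHz

ω₀ = 1/√(LC) = 1/√(1.5e-05 × 3.9e-09) = 4.134e+06 rad/s
f₀ = ω₀/(2π) = 658.0 kHz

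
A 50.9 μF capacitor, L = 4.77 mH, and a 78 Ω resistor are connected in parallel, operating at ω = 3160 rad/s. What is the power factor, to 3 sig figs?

X_L = ωL = 15.1 Ω
X_C = 1/(ωC) = 6.22 Ω
Parallel: admittances add. Y = 1/R + 1/(jωL) + jωC
Y = (0.0128 + j0.0945) S
|Y| = 0.0954 S → |Z| = 1/|Y| = 10.5 Ω, ∠Z = −∠Y = -82.3°
cos φ = cos(-82.3°) = 0.134

0.134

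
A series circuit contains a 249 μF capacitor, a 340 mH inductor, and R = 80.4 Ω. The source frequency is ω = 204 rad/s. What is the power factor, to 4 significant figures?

X_L = ωL = 69.36 Ω
X_C = 1/(ωC) = 19.69 Ω
Net reactance X = X_L − X_C = 49.67 Ω
Z = 80.40 + j49.67 Ω
|Z| = √(80.40² + 49.67²) = 94.51 Ω
∠Z = arctan(49.67/80.40) = 31.71°
cos φ = cos(31.71°) = 0.8507

0.8507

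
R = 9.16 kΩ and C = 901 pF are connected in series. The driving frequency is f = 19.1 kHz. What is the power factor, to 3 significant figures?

ω = 2πf = 120000 rad/s
X_C = 1/(ωC) = 9250 Ω
Z = 9160 − j9250 Ω
|Z| = √(9160² + 9250²) = 13000 Ω
∠Z = arctan(-9250/9160) = -45.3°
cos φ = cos(-45.3°) = 0.704

0.704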